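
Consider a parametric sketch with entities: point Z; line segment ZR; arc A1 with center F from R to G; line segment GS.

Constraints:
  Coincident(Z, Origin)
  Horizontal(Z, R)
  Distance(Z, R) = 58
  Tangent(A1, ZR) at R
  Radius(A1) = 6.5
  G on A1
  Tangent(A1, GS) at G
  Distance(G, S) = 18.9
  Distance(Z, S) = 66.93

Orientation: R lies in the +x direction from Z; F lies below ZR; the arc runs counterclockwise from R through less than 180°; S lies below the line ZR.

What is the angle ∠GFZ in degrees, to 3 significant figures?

35.8°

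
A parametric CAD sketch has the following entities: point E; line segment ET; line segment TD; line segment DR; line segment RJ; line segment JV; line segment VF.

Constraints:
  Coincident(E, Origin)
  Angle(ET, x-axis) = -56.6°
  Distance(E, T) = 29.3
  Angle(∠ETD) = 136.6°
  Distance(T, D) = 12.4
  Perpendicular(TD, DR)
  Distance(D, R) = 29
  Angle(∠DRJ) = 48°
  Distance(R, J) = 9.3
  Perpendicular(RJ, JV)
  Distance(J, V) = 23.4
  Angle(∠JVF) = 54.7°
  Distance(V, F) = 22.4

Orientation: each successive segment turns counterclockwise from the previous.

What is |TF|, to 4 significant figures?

37.71

E is at the origin; ET runs at -56.6° with length 29.3, so T = (16.13, -24.46). ∠ETD = 136.6° gives TD at -13.20° from the x-axis; with |TD| = 12.4, D = (28.20, -27.29). TD is perpendicular to DR, so DR runs at 76.80°; with |DR| = 29.0, R = (34.82, 0.9412). ∠DRJ = 48.0° gives RJ at -151.2° from the x-axis; with |RJ| = 9.3, J = (26.67, -3.539). RJ ⟂ JV, so JV runs at -61.20°; with |JV| = 23.4, V = (37.95, -24.04). ∠JVF = 54.7° gives VF at 64.10° from the x-axis; with |VF| = 22.4, F = (47.73, -3.895). Then |TF| = |F − T| = 37.71.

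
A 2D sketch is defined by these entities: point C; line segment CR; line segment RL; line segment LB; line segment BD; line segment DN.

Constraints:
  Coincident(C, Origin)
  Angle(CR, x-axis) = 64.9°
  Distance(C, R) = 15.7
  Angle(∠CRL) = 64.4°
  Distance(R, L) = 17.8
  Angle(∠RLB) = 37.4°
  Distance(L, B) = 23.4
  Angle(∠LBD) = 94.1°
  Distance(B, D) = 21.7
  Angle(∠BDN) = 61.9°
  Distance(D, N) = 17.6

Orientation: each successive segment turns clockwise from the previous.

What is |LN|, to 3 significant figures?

17.0

C is at the origin; CR runs at 64.9° with length 15.7, so R = (6.66, 14.2). ∠CRL = 64.4° gives RL at -50.7° from the x-axis; with |RL| = 17.8, L = (17.9, 0.443). ∠RLB = 37.4° gives LB at 167° from the x-axis; with |LB| = 23.4, B = (-4.84, 5.83). ∠LBD = 94.1° gives BD at 80.8° from the x-axis; with |BD| = 21.7, D = (-1.37, 27.2). ∠BDN = 61.9° gives DN at -37.3° from the x-axis; with |DN| = 17.6, N = (12.6, 16.6). Then |LN| = |N − L| = 17.0.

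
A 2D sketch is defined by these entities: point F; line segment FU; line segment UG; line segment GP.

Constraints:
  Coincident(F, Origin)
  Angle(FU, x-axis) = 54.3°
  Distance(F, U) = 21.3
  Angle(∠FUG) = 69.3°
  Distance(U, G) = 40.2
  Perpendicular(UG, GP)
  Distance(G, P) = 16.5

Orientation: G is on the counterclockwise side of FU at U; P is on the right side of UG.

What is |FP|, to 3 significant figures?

48.9

∠FUG = 69.3°, so UG runs at 54.3° + (180° − 69.3°) = 165° from the x-axis; with |UG| = 40.2, G = U + 40.2·(cos 165°, sin 165°) = (-26.4, 27.7). The perpendicularity gives GP at right angles to UG; with |GP| = 16.5 on the right of UG, P = G + 16.5·(0.259, 0.966) = (-22.1, 43.6). Then |FP| = |P − F| = 48.9.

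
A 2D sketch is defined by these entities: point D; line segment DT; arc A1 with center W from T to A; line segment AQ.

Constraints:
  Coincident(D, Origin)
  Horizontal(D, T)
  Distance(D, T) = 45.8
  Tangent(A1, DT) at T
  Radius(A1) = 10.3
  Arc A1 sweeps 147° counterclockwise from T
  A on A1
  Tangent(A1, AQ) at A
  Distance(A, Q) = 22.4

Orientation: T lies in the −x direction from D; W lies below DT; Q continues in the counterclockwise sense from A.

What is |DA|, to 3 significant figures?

54.8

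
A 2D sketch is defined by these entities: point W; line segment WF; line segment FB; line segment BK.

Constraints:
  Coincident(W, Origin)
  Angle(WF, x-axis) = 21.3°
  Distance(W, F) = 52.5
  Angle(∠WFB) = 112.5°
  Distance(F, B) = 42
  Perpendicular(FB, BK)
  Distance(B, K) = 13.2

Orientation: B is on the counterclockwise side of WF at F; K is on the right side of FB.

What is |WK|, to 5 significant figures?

87.536

∠WFB = 112.5°, so FB runs at 21.3° + (180° − 112.5°) = 88.800° from the x-axis; with |FB| = 42.0, B = F + 42.0·(cos 88.800°, sin 88.800°) = (49.793, 61.061). FB ⟂ BK; with |BK| = 13.2 on the right of FB, K = B + 13.2·(0.99978, -0.020942) = (62.990, 60.785). Then |WK| = |K − W| = 87.536.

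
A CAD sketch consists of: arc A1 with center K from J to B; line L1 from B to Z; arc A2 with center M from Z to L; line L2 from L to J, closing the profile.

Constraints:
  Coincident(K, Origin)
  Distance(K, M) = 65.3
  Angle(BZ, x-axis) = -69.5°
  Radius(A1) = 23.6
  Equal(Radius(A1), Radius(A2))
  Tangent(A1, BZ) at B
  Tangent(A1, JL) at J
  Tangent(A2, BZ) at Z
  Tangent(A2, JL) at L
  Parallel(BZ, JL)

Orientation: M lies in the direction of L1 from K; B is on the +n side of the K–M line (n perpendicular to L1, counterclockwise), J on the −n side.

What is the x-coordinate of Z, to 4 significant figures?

44.97

The slot axis is L1's direction at -69.5°, so u = (cos -69.5°, sin -69.5°) = (0.3502, -0.9367) and n = (−sin -69.5°, cos -69.5°) = (0.9367, 0.3502). K is at the origin and M lies 65.3 along u from K, so M = 65.3·u = (22.87, -61.16). Tangency of A1 to both parallel lines with radius 23.6 puts B and J at K ± 23.6·n: B = (22.11, 8.265), J = (-22.11, -8.265). Equal radii place Z and L the same way about M: Z = M + 23.6·n = (44.97, -52.90), L = M − 23.6·n = (0.7631, -69.43). So Z.x = 44.97.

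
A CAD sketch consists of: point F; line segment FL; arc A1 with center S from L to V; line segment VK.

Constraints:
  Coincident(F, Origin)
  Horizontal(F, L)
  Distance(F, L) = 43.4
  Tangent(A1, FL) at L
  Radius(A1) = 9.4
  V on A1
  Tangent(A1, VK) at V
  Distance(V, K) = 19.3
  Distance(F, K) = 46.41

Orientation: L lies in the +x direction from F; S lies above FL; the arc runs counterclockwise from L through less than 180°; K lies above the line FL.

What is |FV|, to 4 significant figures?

52.43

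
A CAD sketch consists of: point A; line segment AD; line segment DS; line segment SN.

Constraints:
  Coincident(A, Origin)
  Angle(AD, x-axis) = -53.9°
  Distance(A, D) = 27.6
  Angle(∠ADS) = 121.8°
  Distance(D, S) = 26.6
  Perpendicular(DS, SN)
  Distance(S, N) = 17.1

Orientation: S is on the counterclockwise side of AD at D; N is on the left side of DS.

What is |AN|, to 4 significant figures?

41.63

A is at the origin; AD runs at -53.9° with length 27.6, so D = 27.6·(cos -53.9°, sin -53.9°) = (16.26, -22.30). ∠ADS = 121.8°, so DS runs at -53.9° + (180° − 121.8°) = 4.300° from the x-axis; with |DS| = 26.6, S = D + 26.6·(cos 4.300°, sin 4.300°) = (42.79, -20.31). DS is perpendicular to SN; with |SN| = 17.1 on the left of DS, N = S + 17.1·(-0.07498, 0.9972) = (41.50, -3.254). Then |AN| = |N − A| = 41.63.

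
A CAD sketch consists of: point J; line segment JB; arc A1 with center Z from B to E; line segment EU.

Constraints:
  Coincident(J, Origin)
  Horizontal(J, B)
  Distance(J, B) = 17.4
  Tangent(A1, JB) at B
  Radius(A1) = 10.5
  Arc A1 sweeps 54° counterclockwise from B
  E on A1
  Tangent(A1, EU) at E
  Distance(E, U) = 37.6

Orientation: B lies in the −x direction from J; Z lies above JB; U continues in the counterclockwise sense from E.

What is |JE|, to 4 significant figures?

9.901

Since A1 is tangent to JB there, ZB ⟂ JB, so Z = B + (0, 10.5) = (-17.40, 10.50). On A1, B sits at bearing -90° from Z; a 54° counterclockwise sweep puts E at bearing -36°, so E = Z + 10.5·(cos -36°, sin -36°) = (-8.905, 4.328). Then |JE| = |E − J| = 9.901.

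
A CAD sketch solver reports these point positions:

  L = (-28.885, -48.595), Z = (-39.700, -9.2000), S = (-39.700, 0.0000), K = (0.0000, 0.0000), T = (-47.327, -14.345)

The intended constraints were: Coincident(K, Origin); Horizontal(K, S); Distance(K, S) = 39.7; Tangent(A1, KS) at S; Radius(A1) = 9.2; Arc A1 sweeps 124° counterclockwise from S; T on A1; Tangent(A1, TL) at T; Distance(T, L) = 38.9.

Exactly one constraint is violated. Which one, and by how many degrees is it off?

Tangent(A1, TL) at T — off by 5.70°.

K = (0.00, 0.00) ✓; K.y = 0.00, S.y = 0.00 ✓; |KS| = 39.70 ✓; ∠(ZS, SK) = 90.00° ✓; |ZS| = 9.200 ✓; bearing(Z→T) − bearing(Z→S) = 124.0° ✓; |ZT| = 9.200 ✓; ∠(ZT, TL) = 95.70° ✗; |TL| = 38.90 ✓.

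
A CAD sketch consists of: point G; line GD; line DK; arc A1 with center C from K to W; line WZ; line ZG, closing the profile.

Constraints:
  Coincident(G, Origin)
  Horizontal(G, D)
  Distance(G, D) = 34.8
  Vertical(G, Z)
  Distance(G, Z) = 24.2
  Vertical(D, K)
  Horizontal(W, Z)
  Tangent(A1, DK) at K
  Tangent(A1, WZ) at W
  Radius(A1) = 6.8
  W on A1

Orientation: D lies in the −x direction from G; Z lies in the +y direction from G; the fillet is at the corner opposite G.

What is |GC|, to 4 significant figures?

32.97

GZ is vertical with |GZ| = 24.2 and Z on the +y side, so Z = (0.000, 24.20). The virtual corner opposite G is at (-34.80, 24.20). Since A1 is tangent to DK there, CK ⟂ DK and tangency of A1 to WZ means the radius CW is perpendicular to WZ, with radius 6.8, so the center C sits 6.8 in from both sides at C = (-28.00, 17.40). Then |GC| = |C − G| = 32.97.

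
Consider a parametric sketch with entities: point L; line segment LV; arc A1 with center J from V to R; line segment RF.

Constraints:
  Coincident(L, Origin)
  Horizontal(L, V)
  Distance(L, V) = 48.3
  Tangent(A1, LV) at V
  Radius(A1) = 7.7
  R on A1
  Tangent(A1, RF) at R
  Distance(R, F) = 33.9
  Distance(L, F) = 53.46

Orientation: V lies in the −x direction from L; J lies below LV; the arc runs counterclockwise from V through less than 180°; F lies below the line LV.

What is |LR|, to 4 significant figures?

55.96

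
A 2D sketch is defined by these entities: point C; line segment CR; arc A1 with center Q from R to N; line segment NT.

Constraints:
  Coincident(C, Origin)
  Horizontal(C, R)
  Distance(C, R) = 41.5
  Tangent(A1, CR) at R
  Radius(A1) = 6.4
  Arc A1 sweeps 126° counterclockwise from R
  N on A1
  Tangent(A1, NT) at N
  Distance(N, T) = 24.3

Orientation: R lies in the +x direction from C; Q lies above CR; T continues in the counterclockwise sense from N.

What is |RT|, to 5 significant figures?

31.180

C is at the origin; CR is horizontal with |CR| = 41.5 and R on the +x side, so R = (41.500, 0.0000). Tangency of A1 to CR means the radius QR is perpendicular to CR, so Q = R + (0, 6.4) = (41.500, 6.4000). On A1, R sits at bearing -90° from Q; a 126° counterclockwise sweep puts N at bearing 36°, so N = Q + 6.4·(cos 36°, sin 36°) = (46.678, 10.162). Since A1 is tangent to NT there, QN ⟂ NT, so NT runs along (−sin 36°, cos 36°); with |NT| = 24.3, T = (32.395, 29.821). Then |RT| = |T − R| = 31.180.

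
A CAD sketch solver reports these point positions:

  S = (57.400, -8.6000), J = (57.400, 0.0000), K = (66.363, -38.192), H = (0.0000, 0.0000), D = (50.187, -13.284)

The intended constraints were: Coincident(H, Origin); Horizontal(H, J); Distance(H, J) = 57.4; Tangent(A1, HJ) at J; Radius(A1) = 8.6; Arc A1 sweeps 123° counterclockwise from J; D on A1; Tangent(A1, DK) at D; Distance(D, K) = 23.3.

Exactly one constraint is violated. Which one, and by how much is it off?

Distance(D, K) = 23.3 — off by 6.40.

H = (0.00, 0.00) ✓; H.y = 0.00, J.y = 0.00 ✓; |HJ| = 57.40 ✓; ∠(SJ, JH) = 90.00° ✓; |SJ| = 8.600 ✓; bearing(S→D) − bearing(S→J) = 123.0° ✓; |SD| = 8.600 ✓; ∠(SD, DK) = 90.00° ✓; |DK| = 29.70 ✗.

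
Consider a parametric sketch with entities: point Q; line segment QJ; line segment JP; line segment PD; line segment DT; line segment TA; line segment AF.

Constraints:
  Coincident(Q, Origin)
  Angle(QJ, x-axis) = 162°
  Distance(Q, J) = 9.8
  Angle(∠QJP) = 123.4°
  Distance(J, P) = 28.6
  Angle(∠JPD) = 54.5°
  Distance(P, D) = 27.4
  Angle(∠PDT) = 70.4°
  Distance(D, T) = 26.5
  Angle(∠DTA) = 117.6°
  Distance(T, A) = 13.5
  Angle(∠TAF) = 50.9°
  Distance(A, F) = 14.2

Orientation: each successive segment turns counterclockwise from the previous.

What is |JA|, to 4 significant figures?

12.01

Q is at the origin; QJ runs at 162.0° with length 9.8, so J = (-9.320, 3.028). ∠QJP = 123.4° gives JP at -141.4° from the x-axis; with |JP| = 28.6, P = (-31.67, -14.81). ∠JPD = 54.5° gives PD at -15.90° from the x-axis; with |PD| = 27.4, D = (-5.320, -22.32). ∠PDT = 70.4° gives DT at 93.70° from the x-axis; with |DT| = 26.5, T = (-7.030, 4.124). ∠DTA = 117.6° gives TA at 156.1° from the x-axis; with |TA| = 13.5, A = (-19.37, 9.593). Then |JA| = |A − J| = 12.01.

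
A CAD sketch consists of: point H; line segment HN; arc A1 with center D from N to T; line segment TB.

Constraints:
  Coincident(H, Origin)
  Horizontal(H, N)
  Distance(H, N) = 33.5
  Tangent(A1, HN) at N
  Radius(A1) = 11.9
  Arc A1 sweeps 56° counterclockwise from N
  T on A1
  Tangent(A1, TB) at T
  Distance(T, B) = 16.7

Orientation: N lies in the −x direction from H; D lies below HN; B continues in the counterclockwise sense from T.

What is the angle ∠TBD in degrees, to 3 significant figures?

35.5°

H is at the origin; HN is horizontal with |HN| = 33.5 and N on the −x side, so N = (-33.5, 0.00). The tangent condition forces DN to be normal to HN, so D = N + (0, -11.9) = (-33.5, -11.9). On A1, N sits at bearing 90° from D; a 56° counterclockwise sweep puts T at bearing 146°, so T = D + 11.9·(cos 146°, sin 146°) = (-43.4, -5.25). The tangent condition forces DT to be normal to TB, so TB runs along (−sin 146°, cos 146°); with |TB| = 16.7, B = (-52.7, -19.1). Then cos ∠TBD = BT·BD / (|BT||BD|), giving 35.5°.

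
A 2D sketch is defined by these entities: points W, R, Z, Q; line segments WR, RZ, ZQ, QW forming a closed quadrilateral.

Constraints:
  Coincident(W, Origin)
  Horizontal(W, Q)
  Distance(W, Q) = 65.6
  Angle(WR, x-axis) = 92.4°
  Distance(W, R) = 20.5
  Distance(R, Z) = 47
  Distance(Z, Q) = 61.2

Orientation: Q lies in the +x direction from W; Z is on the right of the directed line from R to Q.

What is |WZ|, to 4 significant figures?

27.13

Checks: |RZ| = 47.00 ✓; |ZQ| = 61.20 ✓.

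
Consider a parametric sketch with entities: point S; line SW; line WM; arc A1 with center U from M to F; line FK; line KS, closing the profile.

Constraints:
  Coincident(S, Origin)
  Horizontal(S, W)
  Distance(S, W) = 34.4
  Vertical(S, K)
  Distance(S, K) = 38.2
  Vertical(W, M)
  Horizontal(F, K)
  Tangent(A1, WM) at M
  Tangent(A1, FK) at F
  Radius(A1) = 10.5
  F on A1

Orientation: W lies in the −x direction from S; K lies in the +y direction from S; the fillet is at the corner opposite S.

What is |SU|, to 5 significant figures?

36.586

S is at the origin; S and W share the same y with |SW| = 34.4 and W on the −x side, so W = (-34.400, 0.0000). SK is vertical with |SK| = 38.2 and K on the +y side, so K = (0.0000, 38.200). The virtual corner opposite S is at (-34.400, 38.200). Tangency of A1 to WM means the radius UM is perpendicular to WM and A1 meets FK tangentially, so UF is at right angles to FK, with radius 10.5, so the center U sits 10.5 in from both sides at U = (-23.900, 27.700). Then |SU| = |U − S| = 36.586.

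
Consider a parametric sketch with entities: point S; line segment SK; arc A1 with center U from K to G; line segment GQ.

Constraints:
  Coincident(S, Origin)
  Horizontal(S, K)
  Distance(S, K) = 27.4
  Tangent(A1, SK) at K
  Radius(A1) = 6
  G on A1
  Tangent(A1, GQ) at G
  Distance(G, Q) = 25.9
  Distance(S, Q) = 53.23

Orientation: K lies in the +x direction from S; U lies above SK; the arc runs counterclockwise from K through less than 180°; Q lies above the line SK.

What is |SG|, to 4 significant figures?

32.17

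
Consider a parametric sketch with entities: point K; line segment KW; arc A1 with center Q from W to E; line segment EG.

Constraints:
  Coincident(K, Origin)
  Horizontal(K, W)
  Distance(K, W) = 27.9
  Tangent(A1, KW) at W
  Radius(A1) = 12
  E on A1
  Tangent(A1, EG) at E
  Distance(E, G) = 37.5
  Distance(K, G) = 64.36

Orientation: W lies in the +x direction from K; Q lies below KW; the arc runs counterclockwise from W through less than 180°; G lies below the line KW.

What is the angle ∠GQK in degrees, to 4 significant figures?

134.3°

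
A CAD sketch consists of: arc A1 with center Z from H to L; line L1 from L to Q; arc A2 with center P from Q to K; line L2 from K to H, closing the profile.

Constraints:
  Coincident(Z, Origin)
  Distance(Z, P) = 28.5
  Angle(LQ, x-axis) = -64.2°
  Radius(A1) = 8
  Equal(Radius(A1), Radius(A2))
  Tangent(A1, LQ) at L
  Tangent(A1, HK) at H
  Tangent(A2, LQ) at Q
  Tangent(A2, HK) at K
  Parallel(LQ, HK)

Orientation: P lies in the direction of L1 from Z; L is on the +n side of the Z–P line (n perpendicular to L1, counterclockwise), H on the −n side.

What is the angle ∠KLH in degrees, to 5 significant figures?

60.690°

The slot axis is L1's direction at -64.2°, so u = (cos -64.2°, sin -64.2°) = (0.43523, -0.90032) and n = (−sin -64.2°, cos -64.2°) = (0.90032, 0.43523). Z is at the origin and P lies 28.5 along u from Z, so P = 28.5·u = (12.404, -25.659). Tangency of A1 to both parallel lines with radius 8.0 puts L and H at Z ± 8.0·n: L = (7.2026, 3.4818), H = (-7.2026, -3.4818). Equal radii place Q and K the same way about P: Q = P + 8.0·n = (19.607, -22.177), K = P − 8.0·n = (5.2015, -29.141). Then cos ∠KLH = LK·LH / (|LK||LH|), giving 60.690°.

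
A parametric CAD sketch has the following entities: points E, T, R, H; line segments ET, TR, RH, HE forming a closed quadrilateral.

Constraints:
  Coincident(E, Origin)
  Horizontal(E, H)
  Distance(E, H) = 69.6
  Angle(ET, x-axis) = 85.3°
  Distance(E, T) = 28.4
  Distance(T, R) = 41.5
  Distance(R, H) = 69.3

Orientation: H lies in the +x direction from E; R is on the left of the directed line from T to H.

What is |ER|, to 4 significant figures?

65.86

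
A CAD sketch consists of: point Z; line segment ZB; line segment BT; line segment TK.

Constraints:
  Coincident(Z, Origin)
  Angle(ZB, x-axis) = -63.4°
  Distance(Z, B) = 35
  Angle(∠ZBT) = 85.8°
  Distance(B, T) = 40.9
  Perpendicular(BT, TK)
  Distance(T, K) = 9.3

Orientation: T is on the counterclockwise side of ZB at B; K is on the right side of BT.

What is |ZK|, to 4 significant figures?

58.51

Z is at the origin; ZB runs at -63.4° with length 35.0, so B = 35.0·(cos -63.4°, sin -63.4°) = (15.67, -31.30). ∠ZBT = 85.8°, so BT runs at -63.4° + (180° − 85.8°) = 30.80° from the x-axis; with |BT| = 40.9, T = B + 40.9·(cos 30.80°, sin 30.80°) = (50.80, -10.35). BT ⟂ TK; with |TK| = 9.3 on the right of BT, K = T + 9.3·(0.5120, -0.8590) = (55.57, -18.34). Then |ZK| = |K − Z| = 58.51.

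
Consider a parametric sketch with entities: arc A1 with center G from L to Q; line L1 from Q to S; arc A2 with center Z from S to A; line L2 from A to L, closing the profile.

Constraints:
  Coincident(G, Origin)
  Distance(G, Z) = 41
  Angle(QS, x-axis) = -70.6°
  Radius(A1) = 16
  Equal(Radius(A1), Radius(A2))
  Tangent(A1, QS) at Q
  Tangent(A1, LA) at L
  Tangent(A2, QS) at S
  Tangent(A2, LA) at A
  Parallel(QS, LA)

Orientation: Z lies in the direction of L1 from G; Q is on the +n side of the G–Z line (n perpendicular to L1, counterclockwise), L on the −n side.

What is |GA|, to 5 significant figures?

44.011

The slot axis is L1's direction at -70.6°, so u = (cos -70.6°, sin -70.6°) = (0.33216, -0.94322) and n = (−sin -70.6°, cos -70.6°) = (0.94322, 0.33216). G is at the origin and Z lies 41.0 along u from G, so Z = 41.0·u = (13.619, -38.672). Tangency of A1 to both parallel lines with radius 16.0 puts Q and L at G ± 16.0·n: Q = (15.092, 5.3146), L = (-15.092, -5.3146). Equal radii place S and A the same way about Z: S = Z + 16.0·n = (28.710, -33.358), A = Z − 16.0·n = (-1.4730, -43.987). Then |GA| = |A − G| = 44.011.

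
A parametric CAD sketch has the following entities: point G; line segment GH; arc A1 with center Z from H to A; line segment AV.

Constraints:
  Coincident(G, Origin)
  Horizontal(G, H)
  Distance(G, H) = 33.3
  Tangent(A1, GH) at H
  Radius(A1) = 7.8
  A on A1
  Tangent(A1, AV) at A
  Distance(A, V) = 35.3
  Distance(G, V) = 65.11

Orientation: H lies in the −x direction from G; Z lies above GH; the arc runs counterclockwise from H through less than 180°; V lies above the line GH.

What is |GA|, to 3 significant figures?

30.8

G is at the origin; GH is horizontal with |GH| = 33.3 and H on the −x side, so H = (-33.3, 0.00). Tangency of A1 to GH means the radius ZH is perpendicular to GH, so Z = H + (0, 7.8) = (-33.3, 7.80). Since ZA ⟂ AV (tangency), |ZV| = √(7.8² + 35.3²) = 36.2 regardless of where A sits on A1. So V lies on both circle(G, 65.11) and circle(Z, 36.2); the above-GH intersection is V = (-52.6, 38.4). A is the foot of the tangent from V: A = (-27.8, 13.3).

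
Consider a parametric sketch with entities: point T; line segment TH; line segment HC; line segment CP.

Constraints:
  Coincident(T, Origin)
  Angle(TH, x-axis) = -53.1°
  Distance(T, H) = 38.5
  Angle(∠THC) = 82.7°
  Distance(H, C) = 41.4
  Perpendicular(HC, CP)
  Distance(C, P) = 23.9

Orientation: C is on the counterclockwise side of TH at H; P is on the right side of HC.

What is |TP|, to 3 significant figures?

72.0

∠THC = 82.7°, so HC runs at -53.1° + (180° − 82.7°) = 44.2° from the x-axis; with |HC| = 41.4, C = H + 41.4·(cos 44.2°, sin 44.2°) = (52.8, -1.93). The perpendicularity gives CP at right angles to HC; with |CP| = 23.9 on the right of HC, P = C + 23.9·(0.697, -0.717) = (69.5, -19.1). Then |TP| = |P − T| = 72.0.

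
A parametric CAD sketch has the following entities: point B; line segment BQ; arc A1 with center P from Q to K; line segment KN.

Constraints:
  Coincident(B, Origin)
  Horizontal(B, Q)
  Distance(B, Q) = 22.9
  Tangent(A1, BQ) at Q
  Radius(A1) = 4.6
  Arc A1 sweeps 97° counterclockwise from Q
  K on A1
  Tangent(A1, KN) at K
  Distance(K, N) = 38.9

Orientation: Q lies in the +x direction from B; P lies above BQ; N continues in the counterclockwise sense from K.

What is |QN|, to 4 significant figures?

43.77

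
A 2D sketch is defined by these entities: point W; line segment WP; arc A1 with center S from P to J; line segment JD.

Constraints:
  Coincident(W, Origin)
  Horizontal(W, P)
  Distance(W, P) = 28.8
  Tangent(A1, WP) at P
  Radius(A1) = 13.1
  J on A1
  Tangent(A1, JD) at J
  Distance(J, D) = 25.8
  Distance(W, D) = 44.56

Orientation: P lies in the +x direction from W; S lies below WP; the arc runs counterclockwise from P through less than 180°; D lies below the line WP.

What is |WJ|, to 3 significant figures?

21.6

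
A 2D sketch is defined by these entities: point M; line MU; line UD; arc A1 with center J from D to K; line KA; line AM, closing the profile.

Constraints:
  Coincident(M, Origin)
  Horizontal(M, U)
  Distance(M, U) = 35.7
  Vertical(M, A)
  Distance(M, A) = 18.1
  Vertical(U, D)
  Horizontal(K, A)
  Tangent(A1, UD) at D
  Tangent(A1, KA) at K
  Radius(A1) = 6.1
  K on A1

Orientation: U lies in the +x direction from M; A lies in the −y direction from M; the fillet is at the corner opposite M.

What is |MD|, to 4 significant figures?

37.66

M is at the origin; M and U share the same y with |MU| = 35.7 and U on the +x side, so U = (35.70, 0.000). M and A share the same x with |MA| = 18.1 and A on the −y side, so A = (0.000, -18.10). The virtual corner opposite M is at (35.70, -18.10). The tangent condition forces JD to be normal to UD and A1 meets KA tangentially, so JK is at right angles to KA, with radius 6.1, so the center J sits 6.1 in from both sides at J = (29.60, -12.00). That places the tangent points at D = (35.70, -12.00) on UD and K = (29.60, -18.10) on KA. Then |MD| = |D − M| = 37.66.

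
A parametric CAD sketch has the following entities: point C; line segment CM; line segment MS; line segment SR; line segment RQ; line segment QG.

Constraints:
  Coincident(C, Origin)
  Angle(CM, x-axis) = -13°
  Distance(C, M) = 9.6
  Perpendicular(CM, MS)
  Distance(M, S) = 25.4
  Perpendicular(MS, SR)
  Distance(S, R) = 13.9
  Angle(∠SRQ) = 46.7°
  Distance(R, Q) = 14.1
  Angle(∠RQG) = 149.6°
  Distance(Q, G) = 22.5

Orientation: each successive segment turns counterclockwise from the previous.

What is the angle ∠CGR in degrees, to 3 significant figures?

46.1°

∠SRQ = 46.7° gives RQ at -59.7° from the x-axis; with |RQ| = 14.1, Q = (8.64, 13.5). ∠RQG = 149.6° gives QG at -29.3° from the x-axis; with |QG| = 22.5, G = (28.3, 2.53). Then cos ∠CGR = GC·GR / (|GC||GR|), giving 46.1°.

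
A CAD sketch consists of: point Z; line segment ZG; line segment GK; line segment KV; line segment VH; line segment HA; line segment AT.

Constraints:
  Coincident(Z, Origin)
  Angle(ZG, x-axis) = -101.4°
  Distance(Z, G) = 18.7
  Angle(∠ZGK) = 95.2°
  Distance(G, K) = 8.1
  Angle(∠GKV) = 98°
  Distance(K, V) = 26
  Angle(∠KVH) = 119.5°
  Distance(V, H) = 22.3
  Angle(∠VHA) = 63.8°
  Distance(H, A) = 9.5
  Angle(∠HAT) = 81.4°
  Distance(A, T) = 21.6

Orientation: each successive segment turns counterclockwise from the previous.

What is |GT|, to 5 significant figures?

32.081

∠VHA = 63.8° gives HA at -117.90° from the x-axis; with |HA| = 9.5, A = (-2.6319, 12.663). ∠HAT = 81.4° gives AT at -19.300° from the x-axis; with |AT| = 21.6, T = (17.754, 5.5240). Then |GT| = |T − G| = 32.081.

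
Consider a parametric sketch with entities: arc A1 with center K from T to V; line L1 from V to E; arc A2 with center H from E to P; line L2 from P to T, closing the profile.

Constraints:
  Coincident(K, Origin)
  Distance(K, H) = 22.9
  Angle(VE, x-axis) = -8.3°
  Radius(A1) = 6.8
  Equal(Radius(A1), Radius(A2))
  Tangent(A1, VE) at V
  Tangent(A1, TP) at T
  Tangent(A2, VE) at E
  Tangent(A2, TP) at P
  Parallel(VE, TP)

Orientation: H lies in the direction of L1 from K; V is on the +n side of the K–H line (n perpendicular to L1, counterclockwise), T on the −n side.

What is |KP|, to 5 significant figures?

23.888

The slot axis is L1's direction at -8.3°, so u = (cos -8.3°, sin -8.3°) = (0.98953, -0.14436) and n = (−sin -8.3°, cos -8.3°) = (0.14436, 0.98953). K is at the origin and H lies 22.9 along u from K, so H = 22.9·u = (22.660, -3.3058). Tangency of A1 to both parallel lines with radius 6.8 puts V and T at K ± 6.8·n: V = (0.98162, 6.7288), T = (-0.98162, -6.7288). Equal radii place E and P the same way about H: E = H + 6.8·n = (23.642, 3.4230), P = H − 6.8·n = (21.679, -10.035). Then |KP| = |P − K| = 23.888.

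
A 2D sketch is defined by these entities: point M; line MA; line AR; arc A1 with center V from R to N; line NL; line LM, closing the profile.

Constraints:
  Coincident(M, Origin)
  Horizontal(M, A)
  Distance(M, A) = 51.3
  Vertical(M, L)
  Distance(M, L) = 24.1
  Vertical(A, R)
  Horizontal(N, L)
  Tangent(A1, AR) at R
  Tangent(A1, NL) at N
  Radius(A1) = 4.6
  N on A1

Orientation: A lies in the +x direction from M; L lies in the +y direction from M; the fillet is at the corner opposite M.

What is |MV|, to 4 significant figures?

50.61

M is at the origin; MA is horizontal with |MA| = 51.3 and A on the +x side, so A = (51.30, 0.000). M and L share the same x with |ML| = 24.1 and L on the +y side, so L = (0.000, 24.10). The virtual corner opposite M is at (51.30, 24.10). Since A1 is tangent to AR there, VR ⟂ AR and A1 meets NL tangentially, so VN is at right angles to NL, with radius 4.6, so the center V sits 4.6 in from both sides at V = (46.70, 19.50). Then |MV| = |V − M| = 50.61.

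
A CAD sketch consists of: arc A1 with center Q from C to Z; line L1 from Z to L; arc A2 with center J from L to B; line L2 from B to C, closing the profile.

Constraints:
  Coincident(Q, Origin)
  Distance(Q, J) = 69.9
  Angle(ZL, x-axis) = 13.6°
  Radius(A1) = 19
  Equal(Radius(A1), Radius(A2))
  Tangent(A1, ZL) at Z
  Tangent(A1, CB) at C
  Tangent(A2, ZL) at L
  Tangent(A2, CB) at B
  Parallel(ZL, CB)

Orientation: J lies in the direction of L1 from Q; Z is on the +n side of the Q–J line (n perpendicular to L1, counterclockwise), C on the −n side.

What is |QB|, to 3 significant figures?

72.4

The slot axis is L1's direction at 13.6°, so u = (cos 13.6°, sin 13.6°) = (0.972, 0.235) and n = (−sin 13.6°, cos 13.6°) = (-0.235, 0.972). Q is at the origin and J lies 69.9 along u from Q, so J = 69.9·u = (67.9, 16.4). Tangency of A1 to both parallel lines with radius 19.0 puts Z and C at Q ± 19.0·n: Z = (-4.47, 18.5), C = (4.47, -18.5). Equal radii place L and B the same way about J: L = J + 19.0·n = (63.5, 34.9), B = J − 19.0·n = (72.4, -2.03). Then |QB| = |B − Q| = 72.4.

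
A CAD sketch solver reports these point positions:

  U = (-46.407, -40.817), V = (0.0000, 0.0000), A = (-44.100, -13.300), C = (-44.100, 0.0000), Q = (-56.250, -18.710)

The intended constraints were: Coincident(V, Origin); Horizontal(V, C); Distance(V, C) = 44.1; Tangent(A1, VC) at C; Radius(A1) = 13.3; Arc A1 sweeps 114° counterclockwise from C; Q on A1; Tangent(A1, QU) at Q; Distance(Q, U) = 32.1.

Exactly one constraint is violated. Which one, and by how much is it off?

Distance(Q, U) = 32.1 — off by 7.90.

V = (0.00, 0.00) ✓; V.y = 0.00, C.y = 0.00 ✓; |VC| = 44.10 ✓; ∠(AC, CV) = 90.00° ✓; |AC| = 13.30 ✓; bearing(A→Q) − bearing(A→C) = 114.0° ✓; |AQ| = 13.30 ✓; ∠(AQ, QU) = 90.00° ✓; |QU| = 24.20 ✗.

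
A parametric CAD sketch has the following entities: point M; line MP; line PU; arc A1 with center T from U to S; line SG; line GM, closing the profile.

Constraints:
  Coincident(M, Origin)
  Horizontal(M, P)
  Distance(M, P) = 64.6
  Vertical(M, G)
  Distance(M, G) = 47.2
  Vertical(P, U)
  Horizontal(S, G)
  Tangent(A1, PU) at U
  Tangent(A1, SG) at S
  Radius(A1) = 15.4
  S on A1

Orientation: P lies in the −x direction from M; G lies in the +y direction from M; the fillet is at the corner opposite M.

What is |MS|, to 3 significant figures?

68.2

M is at the origin; M and P share the same y with |MP| = 64.6 and P on the −x side, so P = (-64.6, 0.00). M and G share the same x with |MG| = 47.2 and G on the +y side, so G = (0.00, 47.2). The virtual corner opposite M is at (-64.6, 47.2). The tangent condition forces TU to be normal to PU and A1 meets SG tangentially, so TS is at right angles to SG, with radius 15.4, so the center T sits 15.4 in from both sides at T = (-49.2, 31.8). That places the tangent points at U = (-64.6, 31.8) on PU and S = (-49.2, 47.2) on SG. Then |MS| = |S − M| = 68.2.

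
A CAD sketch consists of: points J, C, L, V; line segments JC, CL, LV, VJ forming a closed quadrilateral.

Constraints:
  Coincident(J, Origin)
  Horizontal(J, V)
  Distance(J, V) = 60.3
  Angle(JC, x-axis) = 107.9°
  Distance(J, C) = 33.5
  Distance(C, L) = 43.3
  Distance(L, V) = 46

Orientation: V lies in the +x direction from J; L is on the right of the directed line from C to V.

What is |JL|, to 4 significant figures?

14.90

J is at the origin; JV is horizontal with |JV| = 60.3 and V in +x, so V = (60.3, 0). JC runs at 107.9° with |JC| = 33.5, so C = (-10.30, 31.88). L is determined by |CL| = 43.3 and |LV| = 46.0 together: it lies at the intersection of circle(C, 43.3) and circle(V, 46.0). With |CV| = 77.46, the foot of the radical line on CV is 37.17 from C and the perpendicular offset is √(43.3² − 37.17²) = 22.20. Taking the right-of-CV solution: L = (14.45, -3.656).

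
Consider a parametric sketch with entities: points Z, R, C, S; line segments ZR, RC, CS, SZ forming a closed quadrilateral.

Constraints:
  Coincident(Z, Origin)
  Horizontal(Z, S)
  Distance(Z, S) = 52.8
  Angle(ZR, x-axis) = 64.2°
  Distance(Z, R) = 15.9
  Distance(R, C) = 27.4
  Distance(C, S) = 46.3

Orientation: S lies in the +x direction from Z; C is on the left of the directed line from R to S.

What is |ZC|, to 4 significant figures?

43.08

Checks: Z = (0.00, 0.00) ✓; |RC| = 27.40 ✓; |CS| = 46.30 ✓.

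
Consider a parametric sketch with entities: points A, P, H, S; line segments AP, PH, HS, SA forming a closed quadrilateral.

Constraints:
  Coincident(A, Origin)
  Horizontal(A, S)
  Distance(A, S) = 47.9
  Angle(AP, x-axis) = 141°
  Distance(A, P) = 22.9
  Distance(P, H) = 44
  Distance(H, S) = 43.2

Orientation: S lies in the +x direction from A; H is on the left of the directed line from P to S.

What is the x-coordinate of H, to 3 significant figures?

21.5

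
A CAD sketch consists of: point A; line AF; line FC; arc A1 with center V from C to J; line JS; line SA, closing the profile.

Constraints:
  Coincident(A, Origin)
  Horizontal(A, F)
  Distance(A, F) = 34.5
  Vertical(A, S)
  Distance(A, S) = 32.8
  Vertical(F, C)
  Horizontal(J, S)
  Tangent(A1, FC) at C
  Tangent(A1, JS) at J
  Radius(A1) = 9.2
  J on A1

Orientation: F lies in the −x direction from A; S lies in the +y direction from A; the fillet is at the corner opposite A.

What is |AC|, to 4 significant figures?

41.80

A is at the origin; AF is horizontal with |AF| = 34.5 and F on the −x side, so F = (-34.50, 0.000). A and S share the same x with |AS| = 32.8 and S on the +y side, so S = (0.000, 32.80). The virtual corner opposite A is at (-34.50, 32.80). Since A1 is tangent to FC there, VC ⟂ FC and A1 meets JS tangentially, so VJ is at right angles to JS, with radius 9.2, so the center V sits 9.2 in from both sides at V = (-25.30, 23.60). That places the tangent points at C = (-34.50, 23.60) on FC and J = (-25.30, 32.80) on JS. Then |AC| = |C − A| = 41.80.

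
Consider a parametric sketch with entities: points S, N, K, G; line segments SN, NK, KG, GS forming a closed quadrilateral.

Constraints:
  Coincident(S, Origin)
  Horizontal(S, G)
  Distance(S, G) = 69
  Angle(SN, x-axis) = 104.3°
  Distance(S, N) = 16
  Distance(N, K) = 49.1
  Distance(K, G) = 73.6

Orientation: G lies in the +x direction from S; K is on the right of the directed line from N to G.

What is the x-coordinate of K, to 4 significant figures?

3.246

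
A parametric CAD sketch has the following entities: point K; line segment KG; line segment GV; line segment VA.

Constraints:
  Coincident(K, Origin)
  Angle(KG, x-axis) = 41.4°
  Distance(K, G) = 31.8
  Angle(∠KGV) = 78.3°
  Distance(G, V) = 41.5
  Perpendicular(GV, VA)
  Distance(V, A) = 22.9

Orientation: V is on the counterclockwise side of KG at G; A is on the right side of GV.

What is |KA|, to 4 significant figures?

64.41

∠KGV = 78.3°, so GV runs at 41.4° + (180° − 78.3°) = 143.1° from the x-axis; with |GV| = 41.5, V = G + 41.5·(cos 143.1°, sin 143.1°) = (-9.333, 45.95). The perpendicularity gives VA at right angles to GV; with |VA| = 22.9 on the right of GV, A = V + 22.9·(0.6004, 0.7997) = (4.416, 64.26). Then |KA| = |A − K| = 64.41.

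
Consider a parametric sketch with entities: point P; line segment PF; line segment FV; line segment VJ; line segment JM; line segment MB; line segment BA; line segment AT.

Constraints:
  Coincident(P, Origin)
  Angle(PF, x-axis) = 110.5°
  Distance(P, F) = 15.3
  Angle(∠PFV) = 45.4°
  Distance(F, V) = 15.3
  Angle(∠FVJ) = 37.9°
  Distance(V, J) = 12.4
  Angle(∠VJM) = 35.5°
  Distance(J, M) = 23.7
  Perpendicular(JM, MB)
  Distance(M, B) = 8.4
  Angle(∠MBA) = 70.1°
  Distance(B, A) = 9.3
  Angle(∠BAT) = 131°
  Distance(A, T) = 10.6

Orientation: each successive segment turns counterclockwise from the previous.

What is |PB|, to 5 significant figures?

25.465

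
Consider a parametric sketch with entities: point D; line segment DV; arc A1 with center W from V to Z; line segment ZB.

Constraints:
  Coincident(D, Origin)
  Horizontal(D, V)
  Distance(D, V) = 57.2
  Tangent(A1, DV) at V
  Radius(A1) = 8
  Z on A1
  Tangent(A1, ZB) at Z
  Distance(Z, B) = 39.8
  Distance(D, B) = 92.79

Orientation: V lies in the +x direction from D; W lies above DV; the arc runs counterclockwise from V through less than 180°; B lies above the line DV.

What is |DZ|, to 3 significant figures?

64.1

Checks: |WZ| = 8.000 ✓; ∠(WZ, ZB) = 90.00° ✓; |ZB| = 39.80 ✓; |DB| = 92.79 ✓.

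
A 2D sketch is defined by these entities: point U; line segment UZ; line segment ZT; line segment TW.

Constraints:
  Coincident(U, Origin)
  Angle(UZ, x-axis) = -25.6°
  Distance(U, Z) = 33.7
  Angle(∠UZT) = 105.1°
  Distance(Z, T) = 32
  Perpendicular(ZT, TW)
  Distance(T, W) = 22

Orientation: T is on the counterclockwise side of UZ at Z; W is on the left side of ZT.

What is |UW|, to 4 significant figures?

42.12

U is at the origin; UZ runs at -25.6° with length 33.7, so Z = 33.7·(cos -25.6°, sin -25.6°) = (30.39, -14.56). ∠UZT = 105.1°, so ZT runs at -25.6° + (180° − 105.1°) = 49.30° from the x-axis; with |ZT| = 32.0, T = Z + 32.0·(cos 49.30°, sin 49.30°) = (51.26, 9.699). The perpendicularity gives TW at right angles to ZT; with |TW| = 22.0 on the left of ZT, W = T + 22.0·(-0.7581, 0.6521) = (34.58, 24.05). Then |UW| = |W − U| = 42.12.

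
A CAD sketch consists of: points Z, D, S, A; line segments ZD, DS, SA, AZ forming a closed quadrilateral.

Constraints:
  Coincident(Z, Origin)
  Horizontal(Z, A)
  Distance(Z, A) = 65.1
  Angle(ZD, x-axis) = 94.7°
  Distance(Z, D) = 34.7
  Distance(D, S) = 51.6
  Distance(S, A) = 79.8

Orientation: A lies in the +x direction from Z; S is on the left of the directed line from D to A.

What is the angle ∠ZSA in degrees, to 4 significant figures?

48.28°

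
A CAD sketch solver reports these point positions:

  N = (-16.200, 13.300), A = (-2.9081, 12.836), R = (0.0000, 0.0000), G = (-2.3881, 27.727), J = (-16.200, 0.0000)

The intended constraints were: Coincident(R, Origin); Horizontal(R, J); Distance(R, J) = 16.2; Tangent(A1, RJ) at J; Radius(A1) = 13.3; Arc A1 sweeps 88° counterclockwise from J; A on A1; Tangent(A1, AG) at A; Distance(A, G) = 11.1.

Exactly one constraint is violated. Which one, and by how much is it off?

Distance(A, G) = 11.1 — off by 3.80.

R = (0.00, 0.00) ✓; R.y = 0.00, J.y = 0.00 ✓; |RJ| = 16.20 ✓; ∠(NJ, JR) = 90.00° ✓; |NJ| = 13.30 ✓; bearing(N→A) − bearing(N→J) = 88.00° ✓; |NA| = 13.30 ✓; ∠(NA, AG) = 90.00° ✓; |AG| = 14.90 ✗.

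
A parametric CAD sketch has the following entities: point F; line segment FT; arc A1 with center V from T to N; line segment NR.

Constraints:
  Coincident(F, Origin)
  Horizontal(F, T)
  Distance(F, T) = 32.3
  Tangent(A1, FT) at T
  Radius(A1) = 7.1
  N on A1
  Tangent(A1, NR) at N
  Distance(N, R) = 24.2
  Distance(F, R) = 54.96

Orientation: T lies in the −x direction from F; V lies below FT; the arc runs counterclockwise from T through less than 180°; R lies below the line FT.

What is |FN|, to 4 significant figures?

39.14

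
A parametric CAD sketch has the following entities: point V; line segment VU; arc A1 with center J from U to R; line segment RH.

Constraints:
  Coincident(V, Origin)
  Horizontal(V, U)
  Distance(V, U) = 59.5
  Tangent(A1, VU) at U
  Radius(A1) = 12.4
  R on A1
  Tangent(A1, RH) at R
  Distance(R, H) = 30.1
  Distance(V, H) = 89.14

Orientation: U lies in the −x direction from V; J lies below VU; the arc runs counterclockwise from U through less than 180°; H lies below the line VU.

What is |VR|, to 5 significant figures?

71.656

V is at the origin; VU is horizontal with |VU| = 59.5 and U on the −x side, so U = (-59.500, 0.0000). A1 meets VU tangentially, so JU is at right angles to VU, so J = U + (0, -12.4) = (-59.500, -12.400). Since JR ⟂ RH (tangency), |JH| = √(12.4² + 30.1²) = 32.554 regardless of where R sits on A1. So H lies on both circle(V, 89.14) and circle(J, 32.554); the below-VU intersection is H = (-81.283, -36.592). R is the foot of the tangent from H: R = (-71.181, -8.2382).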